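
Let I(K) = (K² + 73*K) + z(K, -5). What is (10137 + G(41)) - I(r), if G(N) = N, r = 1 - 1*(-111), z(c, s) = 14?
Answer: -10556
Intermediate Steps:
r = 112 (r = 1 + 111 = 112)
I(K) = 14 + K² + 73*K (I(K) = (K² + 73*K) + 14 = 14 + K² + 73*K)
(10137 + G(41)) - I(r) = (10137 + 41) - (14 + 112² + 73*112) = 10178 - (14 + 12544 + 8176) = 10178 - 1*20734 = 10178 - 20734 = -10556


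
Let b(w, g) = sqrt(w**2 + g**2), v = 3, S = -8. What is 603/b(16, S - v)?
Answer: 603*sqrt(377)/377 ≈ 31.056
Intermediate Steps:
b(w, g) = sqrt(g**2 + w**2)
603/b(16, S - v) = 603/(sqrt((-8 - 1*3)**2 + 16**2)) = 603/(sqrt((-8 - 3)**2 + 256)) = 603/(sqrt((-11)**2 + 256)) = 603/(sqrt(121 + 256)) = 603/(sqrt(377)) = 603*(sqrt(377)/377) = 603*sqrt(377)/377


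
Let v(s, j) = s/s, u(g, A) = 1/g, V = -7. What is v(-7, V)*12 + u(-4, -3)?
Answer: 47/4 ≈ 11.750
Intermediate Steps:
v(s, j) = 1
v(-7, V)*12 + u(-4, -3) = 1*12 + 1/(-4) = 12 - 1/4 = 47/4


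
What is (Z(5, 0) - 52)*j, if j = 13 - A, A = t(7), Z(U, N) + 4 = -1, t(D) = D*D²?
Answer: 18810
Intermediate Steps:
t(D) = D³
Z(U, N) = -5 (Z(U, N) = -4 - 1 = -5)
A = 343 (A = 7³ = 343)
j = -330 (j = 13 - 1*343 = 13 - 343 = -330)
(Z(5, 0) - 52)*j = (-5 - 52)*(-330) = -57*(-330) = 18810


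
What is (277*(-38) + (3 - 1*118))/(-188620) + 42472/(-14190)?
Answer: -157201457/53530356 ≈ -2.9367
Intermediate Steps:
(277*(-38) + (3 - 1*118))/(-188620) + 42472/(-14190) = (-10526 + (3 - 118))*(-1/188620) + 42472*(-1/14190) = (-10526 - 115)*(-1/188620) - 21236/7095 = -10641*(-1/188620) - 21236/7095 = 10641/188620 - 21236/7095 = -157201457/53530356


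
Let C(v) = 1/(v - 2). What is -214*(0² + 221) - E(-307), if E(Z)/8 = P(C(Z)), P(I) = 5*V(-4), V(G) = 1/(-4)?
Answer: -47284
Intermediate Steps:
C(v) = 1/(-2 + v)
V(G) = -¼
P(I) = -5/4 (P(I) = 5*(-¼) = -5/4)
E(Z) = -10 (E(Z) = 8*(-5/4) = -10)
-214*(0² + 221) - E(-307) = -214*(0² + 221) - 1*(-10) = -214*(0 + 221) + 10 = -214*221 + 10 = -47294 + 10 = -47284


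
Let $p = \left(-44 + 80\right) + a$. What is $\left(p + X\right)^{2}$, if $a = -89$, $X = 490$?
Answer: $190969$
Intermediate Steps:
$p = -53$ ($p = \left(-44 + 80\right) - 89 = 36 - 89 = -53$)
$\left(p + X\right)^{2} = \left(-53 + 490\right)^{2} = 437^{2} = 190969$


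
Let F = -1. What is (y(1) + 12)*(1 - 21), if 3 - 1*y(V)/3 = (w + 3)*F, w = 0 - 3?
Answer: -420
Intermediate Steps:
w = -3
y(V) = 9 (y(V) = 9 - 3*(-3 + 3)*(-1) = 9 - 0*(-1) = 9 - 3*0 = 9 + 0 = 9)
(y(1) + 12)*(1 - 21) = (9 + 12)*(1 - 21) = 21*(-20) = -420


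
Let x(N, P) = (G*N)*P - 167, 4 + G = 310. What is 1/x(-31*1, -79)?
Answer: 1/749227 ≈ 1.3347e-6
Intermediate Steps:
G = 306 (G = -4 + 310 = 306)
x(N, P) = -167 + 306*N*P (x(N, P) = (306*N)*P - 167 = 306*N*P - 167 = -167 + 306*N*P)
1/x(-31*1, -79) = 1/(-167 + 306*(-31*1)*(-79)) = 1/(-167 + 306*(-31)*(-79)) = 1/(-167 + 749394) = 1/749227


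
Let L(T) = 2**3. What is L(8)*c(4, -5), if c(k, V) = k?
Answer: 32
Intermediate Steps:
L(T) = 8
L(8)*c(4, -5) = 8*4 = 32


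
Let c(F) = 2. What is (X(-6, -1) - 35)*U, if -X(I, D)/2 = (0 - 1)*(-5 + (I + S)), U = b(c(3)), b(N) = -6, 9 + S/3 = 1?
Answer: 630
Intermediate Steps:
S = -24 (S = -27 + 3*1 = -27 + 3 = -24)
U = -6
X(I, D) = -58 + 2*I (X(I, D) = -2*(0 - 1)*(-5 + (I - 24)) = -(-2)*(-5 + (-24 + I)) = -(-2)*(-29 + I) = -2*(29 - I) = -58 + 2*I)
(X(-6, -1) - 35)*U = ((-58 + 2*(-6)) - 35)*(-6) = ((-58 - 12) - 35)*(-6) = (-70 - 35)*(-6) = -105*(-6) = 630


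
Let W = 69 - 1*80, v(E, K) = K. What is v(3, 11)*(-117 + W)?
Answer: -1408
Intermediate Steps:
W = -11 (W = 69 - 80 = -11)
v(3, 11)*(-117 + W) = 11*(-117 - 11) = 11*(-128) = -1408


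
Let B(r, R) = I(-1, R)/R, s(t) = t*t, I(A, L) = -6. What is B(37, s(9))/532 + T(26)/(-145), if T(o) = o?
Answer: -186877/1041390 ≈ -0.17945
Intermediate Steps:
s(t) = t**2
B(r, R) = -6/R
B(37, s(9))/532 + T(26)/(-145) = -6/(9**2)/532 + 26/(-145) = -6/81*(1/532) + 26*(-1/145) = -6*1/81*(1/532) - 26/145 = -2/27*1/532 - 26/145 = -1/7182 - 26/145 = -186877/1041390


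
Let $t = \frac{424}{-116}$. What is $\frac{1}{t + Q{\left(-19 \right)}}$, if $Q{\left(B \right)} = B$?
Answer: $- \frac{29}{657} \approx -0.04414$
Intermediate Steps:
$t = - \frac{106}{29}$ ($t = 424 \left(- \frac{1}{116}\right) = - \frac{106}{29} \approx -3.6552$)
$\frac{1}{t + Q{\left(-19 \right)}} = \frac{1}{- \frac{106}{29} - 19} = \frac{1}{- \frac{657}{29}} = - \frac{29}{657}$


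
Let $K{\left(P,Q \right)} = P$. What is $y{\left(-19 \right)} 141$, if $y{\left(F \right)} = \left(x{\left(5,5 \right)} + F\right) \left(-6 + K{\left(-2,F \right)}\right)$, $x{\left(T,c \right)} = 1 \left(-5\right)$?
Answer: $27072$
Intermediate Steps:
$x{\left(T,c \right)} = -5$
$y{\left(F \right)} = 40 - 8 F$ ($y{\left(F \right)} = \left(-5 + F\right) \left(-6 - 2\right) = \left(-5 + F\right) \left(-8\right) = 40 - 8 F$)
$y{\left(-19 \right)} 141 = \left(40 - -152\right) 141 = \left(40 + 152\right) 141 = 192 \cdot 141 = 27072$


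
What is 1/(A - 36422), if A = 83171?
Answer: 1/46749 ≈ 2.1391e-5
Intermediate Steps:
1/(A - 36422) = 1/(83171 - 36422) = 1/46749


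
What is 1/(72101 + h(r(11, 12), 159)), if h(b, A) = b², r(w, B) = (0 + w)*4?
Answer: 1/74037 ≈ 1.3507e-5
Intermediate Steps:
r(w, B) = 4*w (r(w, B) = w*4 = 4*w)
1/(72101 + h(r(11, 12), 159)) = 1/(72101 + (4*11)²) = 1/(72101 + 44²) = 1/(72101 + 1936) = 1/74037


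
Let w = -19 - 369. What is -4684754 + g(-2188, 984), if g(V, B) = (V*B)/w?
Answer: -453882890/97 ≈ -4.6792e+6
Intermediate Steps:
w = -388
g(V, B) = -B*V/388 (g(V, B) = (V*B)/(-388) = (B*V)*(-1/388) = -B*V/388)
-4684754 + g(-2188, 984) = -4684754 - 1/388*984*(-2188) = -4684754 + 538248/97 = -453882890/97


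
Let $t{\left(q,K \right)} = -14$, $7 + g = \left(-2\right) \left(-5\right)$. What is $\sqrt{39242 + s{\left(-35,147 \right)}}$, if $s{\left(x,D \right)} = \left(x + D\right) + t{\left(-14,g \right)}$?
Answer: $2 \sqrt{9835} \approx 198.34$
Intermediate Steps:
$g = 3$ ($g = -7 - -10 = -7 + 10 = 3$)
$s{\left(x,D \right)} = -14 + D + x$ ($s{\left(x,D \right)} = \left(x + D\right) - 14 = \left(D + x\right) - 14 = -14 + D + x$)
$\sqrt{39242 + s{\left(-35,147 \right)}} = \sqrt{39242 - -98} = \sqrt{39242 + 98} = \sqrt{39340} = 2 \sqrt{9835}$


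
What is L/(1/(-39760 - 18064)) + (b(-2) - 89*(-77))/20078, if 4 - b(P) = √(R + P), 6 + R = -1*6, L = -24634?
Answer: 28599834367305/20078 - I*√14/20078 ≈ 1.4244e+9 - 0.00018636*I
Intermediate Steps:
R = -12 (R = -6 - 1*6 = -6 - 6 = -12)
b(P) = 4 - √(-12 + P)
L/(1/(-39760 - 18064)) + (b(-2) - 89*(-77))/20078 = -24634/(1/(-39760 - 18064)) + ((4 - √(-12 - 2)) - 89*(-77))/20078 = -24634/(1/(-57824)) + ((4 - √(-14)) + 6853)*(1/20078) = -24634/(-1/57824) + ((4 - I*√14) + 6853)*(1/20078) = -24634*(-57824) + ((4 - I*√14) + 6853)*(1/20078) = 1424436416 + (6857 - I*√14)*(1/20078) = 1424436416 + (6857/20078 - I*√14/20078) = 28599834367305/20078 - I*√14/20078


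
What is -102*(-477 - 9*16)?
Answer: 63342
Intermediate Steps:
-102*(-477 - 9*16) = -102*(-477 - 144) = -102*(-621) = 63342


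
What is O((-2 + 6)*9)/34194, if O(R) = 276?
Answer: 46/5699 ≈ 0.0080716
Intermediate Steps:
O((-2 + 6)*9)/34194 = 276/34194 = 276*(1/34194) = 46/5699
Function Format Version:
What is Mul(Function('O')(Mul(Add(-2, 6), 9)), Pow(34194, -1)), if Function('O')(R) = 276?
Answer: Rational(46, 5699) ≈ 0.0080716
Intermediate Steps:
Mul(Function('O')(Mul(Add(-2, 6), 9)), Pow(34194, -1)) = Mul(276, Pow(34194, -1)) = Mul(276, Rational(1, 34194)) = Rational(46, 5699)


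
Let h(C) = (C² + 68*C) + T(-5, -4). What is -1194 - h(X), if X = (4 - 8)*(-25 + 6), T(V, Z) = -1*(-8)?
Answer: -12146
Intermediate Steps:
T(V, Z) = 8
X = 76 (X = -4*(-19) = 76)
h(C) = 8 + C² + 68*C (h(C) = (C² + 68*C) + 8 = 8 + C² + 68*C)
-1194 - h(X) = -1194 - (8 + 76² + 68*76) = -1194 - (8 + 5776 + 5168) = -1194 - 1*10952 = -1194 - 10952 = -12146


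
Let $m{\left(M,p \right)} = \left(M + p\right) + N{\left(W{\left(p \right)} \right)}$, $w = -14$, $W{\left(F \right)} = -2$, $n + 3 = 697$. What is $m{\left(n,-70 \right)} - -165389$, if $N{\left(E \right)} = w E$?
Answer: $166041$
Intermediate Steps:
$n = 694$ ($n = -3 + 697 = 694$)
$N{\left(E \right)} = - 14 E$
$m{\left(M,p \right)} = 28 + M + p$ ($m{\left(M,p \right)} = \left(M + p\right) - -28 = \left(M + p\right) + 28 = 28 + M + p$)
$m{\left(n,-70 \right)} - -165389 = \left(28 + 694 - 70\right) - -165389 = 652 + 165389 = 166041$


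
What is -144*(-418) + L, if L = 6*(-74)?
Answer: 59748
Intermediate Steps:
L = -444
-144*(-418) + L = -144*(-418) - 444 = 60192 - 444 = 59748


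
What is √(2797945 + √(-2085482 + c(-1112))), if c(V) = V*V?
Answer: √(2797945 + I*√848938) ≈ 1672.7 + 0.275*I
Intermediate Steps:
c(V) = V²
√(2797945 + √(-2085482 + c(-1112))) = √(2797945 + √(-2085482 + (-1112)²)) = √(2797945 + √(-2085482 + 1236544)) = √(2797945 + √(-848938)) = √(2797945 + I*√848938)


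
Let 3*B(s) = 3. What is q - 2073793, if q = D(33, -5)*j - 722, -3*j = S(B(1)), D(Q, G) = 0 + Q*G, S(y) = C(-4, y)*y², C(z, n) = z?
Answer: -2074735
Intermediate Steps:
B(s) = 1 (B(s) = (⅓)*3 = 1)
S(y) = -4*y²
D(Q, G) = G*Q (D(Q, G) = 0 + G*Q = G*Q)
j = 4/3 (j = -(-4)*1²/3 = -(-4)/3 = -⅓*(-4) = 4/3 ≈ 1.3333)
q = -942 (q = -5*33*(4/3) - 722 = -165*4/3 - 722 = -220 - 722 = -942)
q - 2073793 = -942 - 2073793 = -2074735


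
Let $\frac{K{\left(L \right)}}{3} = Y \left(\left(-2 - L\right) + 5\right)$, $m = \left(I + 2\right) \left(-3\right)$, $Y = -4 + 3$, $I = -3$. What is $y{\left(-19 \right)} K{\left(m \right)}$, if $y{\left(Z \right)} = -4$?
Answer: $0$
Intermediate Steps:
$Y = -1$
$m = 3$ ($m = \left(-3 + 2\right) \left(-3\right) = \left(-1\right) \left(-3\right) = 3$)
$K{\left(L \right)} = -9 + 3 L$ ($K{\left(L \right)} = 3 \left(- (\left(-2 - L\right) + 5)\right) = 3 \left(- (3 - L)\right) = 3 \left(-3 + L\right) = -9 + 3 L$)
$y{\left(-19 \right)} K{\left(m \right)} = - 4 \left(-9 + 3 \cdot 3\right) = - 4 \left(-9 + 9\right) = \left(-4\right) 0 = 0$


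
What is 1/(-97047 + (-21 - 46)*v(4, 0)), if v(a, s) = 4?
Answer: -1/97315 ≈ -1.0276e-5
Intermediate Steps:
1/(-97047 + (-21 - 46)*v(4, 0)) = 1/(-97047 + (-21 - 46)*4) = 1/(-97047 - 67*4) = 1/(-97047 - 268) = 1/(-97315) = -1/97315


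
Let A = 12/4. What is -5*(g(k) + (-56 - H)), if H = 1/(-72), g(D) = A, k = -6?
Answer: 19075/72 ≈ 264.93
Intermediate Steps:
A = 3 (A = 12*(1/4) = 3)
g(D) = 3
H = -1/72 ≈ -0.013889
-5*(g(k) + (-56 - H)) = -5*(3 + (-56 - 1*(-1/72))) = -5*(3 + (-56 + 1/72)) = -5*(3 - 4031/72) = -5*(-3815/72) = 19075/72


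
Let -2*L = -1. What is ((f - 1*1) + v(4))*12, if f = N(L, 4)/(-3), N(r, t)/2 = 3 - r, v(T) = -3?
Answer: -68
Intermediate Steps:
L = ½ (L = -½*(-1) = ½ ≈ 0.50000)
N(r, t) = 6 - 2*r (N(r, t) = 2*(3 - r) = 6 - 2*r)
f = -5/3 (f = (6 - 2*½)/(-3) = (6 - 1)*(-⅓) = 5*(-⅓) = -5/3 ≈ -1.6667)
((f - 1*1) + v(4))*12 = ((-5/3 - 1*1) - 3)*12 = ((-5/3 - 1) - 3)*12 = (-8/3 - 3)*12 = -17/3*12 = -68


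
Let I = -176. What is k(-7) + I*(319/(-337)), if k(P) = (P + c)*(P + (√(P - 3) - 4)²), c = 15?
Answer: 53448/337 - 64*I*√10 ≈ 158.6 - 202.39*I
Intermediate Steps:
k(P) = (15 + P)*(P + (-4 + √(-3 + P))²) (k(P) = (P + 15)*(P + (√(P - 3) - 4)²) = (15 + P)*(P + (√(-3 + P) - 4)²) = (15 + P)*(P + (-4 + √(-3 + P))²))
k(-7) + I*(319/(-337)) = (195 - 120*√(-3 - 7) + 2*(-7)² + 43*(-7) - 8*(-7)*√(-3 - 7)) - 56144/(-337) = (195 - 120*I*√10 + 2*49 - 301 - 8*(-7)*√(-10)) - 56144*(-1)/337 = (195 - 120*I*√10 + 98 - 301 - 8*(-7)*I*√10) - 176*(-319/337) = (195 - 120*I*√10 + 98 - 301 + 56*I*√10) + 56144/337 = (-8 - 64*I*√10) + 56144/337 = 53448/337 - 64*I*√10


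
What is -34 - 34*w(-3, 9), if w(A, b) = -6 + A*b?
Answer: 1088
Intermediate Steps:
-34 - 34*w(-3, 9) = -34 - 34*(-6 - 3*9) = -34 - 34*(-6 - 27) = -34 - 34*(-33) = -34 + 1122 = 1088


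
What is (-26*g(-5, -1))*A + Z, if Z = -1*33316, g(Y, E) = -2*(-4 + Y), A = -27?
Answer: -20680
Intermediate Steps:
g(Y, E) = 8 - 2*Y
Z = -33316
(-26*g(-5, -1))*A + Z = -26*(8 - 2*(-5))*(-27) - 33316 = -26*(8 + 10)*(-27) - 33316 = -26*18*(-27) - 33316 = -468*(-27) - 33316 = 12636 - 33316 = -20680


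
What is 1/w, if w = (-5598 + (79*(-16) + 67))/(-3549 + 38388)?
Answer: -3871/755 ≈ -5.1272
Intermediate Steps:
w = -755/3871 (w = (-5598 + (-1264 + 67))/34839 = (-5598 - 1197)*(1/34839) = -6795*1/34839 = -755/3871 ≈ -0.19504)
1/w = 1/(-755/3871) = -3871/755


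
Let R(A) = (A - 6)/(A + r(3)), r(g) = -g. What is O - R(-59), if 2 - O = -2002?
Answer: 124183/62 ≈ 2003.0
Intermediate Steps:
O = 2004 (O = 2 - 1*(-2002) = 2 + 2002 = 2004)
R(A) = (-6 + A)/(-3 + A) (R(A) = (A - 6)/(A - 1*3) = (-6 + A)/(A - 3) = (-6 + A)/(-3 + A))
O - R(-59) = 2004 - (-6 - 59)/(-3 - 59) = 2004 - (-65)/(-62) = 2004 - (-1)*(-65)/62 = 2004 - 1*65/62 = 2004 - 65/62 = 124183/62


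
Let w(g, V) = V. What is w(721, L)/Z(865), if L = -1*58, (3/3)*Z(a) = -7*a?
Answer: 58/6055 ≈ 0.0095789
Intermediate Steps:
Z(a) = -7*a
L = -58
w(721, L)/Z(865) = -58/((-7*865)) = -58/(-6055) = -58*(-1/6055) = 58/6055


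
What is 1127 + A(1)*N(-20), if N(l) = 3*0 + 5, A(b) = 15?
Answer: 1202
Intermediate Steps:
N(l) = 5 (N(l) = 0 + 5 = 5)
1127 + A(1)*N(-20) = 1127 + 15*5 = 1127 + 75 = 1202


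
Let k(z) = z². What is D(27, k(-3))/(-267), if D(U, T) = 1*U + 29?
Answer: -56/267 ≈ -0.20974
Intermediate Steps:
D(U, T) = 29 + U (D(U, T) = U + 29 = 29 + U)
D(27, k(-3))/(-267) = (29 + 27)/(-267) = 56*(-1/267) = -56/267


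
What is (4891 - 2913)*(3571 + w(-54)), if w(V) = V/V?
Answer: 7065416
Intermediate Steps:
w(V) = 1
(4891 - 2913)*(3571 + w(-54)) = (4891 - 2913)*(3571 + 1) = 1978*3572 = 7065416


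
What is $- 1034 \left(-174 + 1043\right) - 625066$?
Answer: $-1523612$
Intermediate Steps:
$- 1034 \left(-174 + 1043\right) - 625066 = \left(-1034\right) 869 - 625066 = -898546 - 625066 = -1523612$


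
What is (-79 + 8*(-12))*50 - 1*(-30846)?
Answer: 22096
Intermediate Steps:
(-79 + 8*(-12))*50 - 1*(-30846) = (-79 - 96)*50 + 30846 = -175*50 + 30846 = -8750 + 30846 = 22096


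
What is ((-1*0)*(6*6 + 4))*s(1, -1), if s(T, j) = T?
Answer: 0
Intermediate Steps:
((-1*0)*(6*6 + 4))*s(1, -1) = ((-1*0)*(6*6 + 4))*1 = (0*(36 + 4))*1 = (0*40)*1 = 0*1 = 0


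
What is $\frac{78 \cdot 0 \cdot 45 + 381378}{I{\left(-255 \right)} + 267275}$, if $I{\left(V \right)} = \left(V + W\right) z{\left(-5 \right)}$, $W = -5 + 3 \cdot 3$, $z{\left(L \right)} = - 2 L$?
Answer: $\frac{127126}{88255} \approx 1.4404$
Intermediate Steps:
$W = 4$ ($W = -5 + 9 = 4$)
$I{\left(V \right)} = 40 + 10 V$ ($I{\left(V \right)} = \left(V + 4\right) \left(\left(-2\right) \left(-5\right)\right) = \left(4 + V\right) 10 = 40 + 10 V$)
$\frac{78 \cdot 0 \cdot 45 + 381378}{I{\left(-255 \right)} + 267275} = \frac{78 \cdot 0 \cdot 45 + 381378}{\left(40 + 10 \left(-255\right)\right) + 267275} = \frac{0 \cdot 45 + 381378}{\left(40 - 2550\right) + 267275} = \frac{0 + 381378}{-2510 + 267275} = \frac{381378}{264765} = 381378 \cdot \frac{1}{264765} = \frac{127126}{88255}$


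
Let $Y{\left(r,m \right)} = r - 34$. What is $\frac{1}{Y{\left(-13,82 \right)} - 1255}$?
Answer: $- \frac{1}{1302} \approx -0.00076805$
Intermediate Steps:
$Y{\left(r,m \right)} = -34 + r$
$\frac{1}{Y{\left(-13,82 \right)} - 1255} = \frac{1}{\left(-34 - 13\right) - 1255} = \frac{1}{-47 - 1255} = \frac{1}{-1302} = - \frac{1}{1302}$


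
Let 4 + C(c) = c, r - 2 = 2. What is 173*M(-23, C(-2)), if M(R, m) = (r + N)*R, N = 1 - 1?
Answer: -15916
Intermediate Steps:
r = 4 (r = 2 + 2 = 4)
C(c) = -4 + c
N = 0
M(R, m) = 4*R (M(R, m) = (4 + 0)*R = 4*R)
173*M(-23, C(-2)) = 173*(4*(-23)) = 173*(-92) = -15916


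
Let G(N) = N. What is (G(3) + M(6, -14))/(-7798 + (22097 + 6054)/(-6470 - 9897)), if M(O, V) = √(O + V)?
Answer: -49101/127658017 - 32734*I*√2/127658017 ≈ -0.00038463 - 0.00036263*I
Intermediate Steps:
(G(3) + M(6, -14))/(-7798 + (22097 + 6054)/(-6470 - 9897)) = (3 + √(6 - 14))/(-7798 + (22097 + 6054)/(-6470 - 9897)) = (3 + √(-8))/(-7798 + 28151/(-16367)) = (3 + 2*I*√2)/(-7798 + 28151*(-1/16367)) = (3 + 2*I*√2)/(-7798 - 28151/16367) = (3 + 2*I*√2)/(-127658017/16367) = (3 + 2*I*√2)*(-16367/127658017) = -49101/127658017 - 32734*I*√2/127658017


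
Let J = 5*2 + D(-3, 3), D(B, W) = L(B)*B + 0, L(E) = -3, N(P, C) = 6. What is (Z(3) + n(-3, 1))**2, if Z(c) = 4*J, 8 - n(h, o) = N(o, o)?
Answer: 6084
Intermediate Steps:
n(h, o) = 2 (n(h, o) = 8 - 1*6 = 8 - 6 = 2)
D(B, W) = -3*B (D(B, W) = -3*B + 0 = -3*B)
J = 19 (J = 5*2 - 3*(-3) = 10 + 9 = 19)
Z(c) = 76 (Z(c) = 4*19 = 76)
(Z(3) + n(-3, 1))**2 = (76 + 2)**2 = 78**2 = 6084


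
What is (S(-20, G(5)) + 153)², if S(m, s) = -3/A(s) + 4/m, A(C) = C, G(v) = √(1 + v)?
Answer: 1167467/50 - 764*√6/5 ≈ 22975.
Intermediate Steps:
S(m, s) = -3/s + 4/m
(S(-20, G(5)) + 153)² = ((-3/√(1 + 5) + 4/(-20)) + 153)² = ((-3*√6/6 + 4*(-1/20)) + 153)² = ((-√6/2 - ⅕) + 153)² = ((-⅕ - √6/2) + 153)² = (764/5 - √6/2)²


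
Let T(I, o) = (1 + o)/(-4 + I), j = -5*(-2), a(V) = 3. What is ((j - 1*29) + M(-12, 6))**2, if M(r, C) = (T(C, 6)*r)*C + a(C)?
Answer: 71824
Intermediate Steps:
j = 10
T(I, o) = (1 + o)/(-4 + I)
M(r, C) = 3 + 7*C*r/(-4 + C) (M(r, C) = (((1 + 6)/(-4 + C))*r)*C + 3 = ((7/(-4 + C))*r)*C + 3 = (7*r/(-4 + C))*C + 3 = 7*C*r/(-4 + C) + 3 = 3 + 7*C*r/(-4 + C))
((j - 1*29) + M(-12, 6))**2 = ((10 - 1*29) + (-12 + 3*6 + 7*6*(-12))/(-4 + 6))**2 = ((10 - 29) + (-12 + 18 - 504)/2)**2 = (-19 + (1/2)*(-498))**2 = (-19 - 249)**2 = (-268)**2 = 71824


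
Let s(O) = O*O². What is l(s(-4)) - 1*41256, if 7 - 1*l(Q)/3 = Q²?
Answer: -53523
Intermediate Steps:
s(O) = O³
l(Q) = 21 - 3*Q²
l(s(-4)) - 1*41256 = (21 - 3*((-4)³)²) - 1*41256 = (21 - 3*(-64)²) - 41256 = (21 - 3*4096) - 41256 = (21 - 12288) - 41256 = -12267 - 41256 = -53523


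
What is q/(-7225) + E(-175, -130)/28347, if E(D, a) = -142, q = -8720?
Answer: 49231978/40961415 ≈ 1.2019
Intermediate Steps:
q/(-7225) + E(-175, -130)/28347 = -8720/(-7225) - 142/28347 = -8720*(-1/7225) - 142*1/28347 = 1744/1445 - 142/28347 = 49231978/40961415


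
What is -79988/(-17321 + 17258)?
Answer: 79988/63 ≈ 1269.7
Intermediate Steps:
-79988/(-17321 + 17258) = -79988/(-63) = -79988*(-1/63) = 79988/63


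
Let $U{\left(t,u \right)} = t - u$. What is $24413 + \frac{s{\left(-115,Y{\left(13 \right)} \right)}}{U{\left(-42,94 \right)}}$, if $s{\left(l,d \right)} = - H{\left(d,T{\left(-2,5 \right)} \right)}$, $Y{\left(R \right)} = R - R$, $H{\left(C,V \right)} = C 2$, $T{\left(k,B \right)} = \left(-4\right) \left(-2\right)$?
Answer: $24413$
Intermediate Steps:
$T{\left(k,B \right)} = 8$
$H{\left(C,V \right)} = 2 C$
$Y{\left(R \right)} = 0$
$s{\left(l,d \right)} = - 2 d$
$24413 + \frac{s{\left(-115,Y{\left(13 \right)} \right)}}{U{\left(-42,94 \right)}} = 24413 + \frac{\left(-2\right) 0}{-42 - 94} = 24413 + \frac{0}{-42 - 94} = 24413 + \frac{0}{-136} = 24413 + 0 \left(- \frac{1}{136}\right) = 24413 + 0 = 24413$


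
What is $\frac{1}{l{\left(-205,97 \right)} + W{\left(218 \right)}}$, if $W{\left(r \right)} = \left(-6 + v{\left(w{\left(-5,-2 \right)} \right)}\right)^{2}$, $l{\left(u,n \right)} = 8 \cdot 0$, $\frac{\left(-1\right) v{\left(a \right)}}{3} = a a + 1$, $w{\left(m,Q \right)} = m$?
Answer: $\frac{1}{7056} \approx 0.00014172$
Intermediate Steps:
$v{\left(a \right)} = -3 - 3 a^{2}$ ($v{\left(a \right)} = - 3 \left(a a + 1\right) = - 3 \left(a^{2} + 1\right) = - 3 \left(1 + a^{2}\right) = -3 - 3 a^{2}$)
$l{\left(u,n \right)} = 0$
$W{\left(r \right)} = 7056$ ($W{\left(r \right)} = \left(-6 - \left(3 + 3 \left(-5\right)^{2}\right)\right)^{2} = \left(-6 - 78\right)^{2} = \left(-84\right)^{2} = 7056$)
$\frac{1}{l{\left(-205,97 \right)} + W{\left(218 \right)}} = \frac{1}{0 + 7056} = \frac{1}{7056}$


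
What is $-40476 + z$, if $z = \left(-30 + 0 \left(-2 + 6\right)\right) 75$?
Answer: $-42726$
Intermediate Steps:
$z = -2250$ ($z = \left(-30 + 0 \cdot 4\right) 75 = \left(-30 + 0\right) 75 = \left(-30\right) 75 = -2250$)
$-40476 + z = -40476 - 2250 = -42726$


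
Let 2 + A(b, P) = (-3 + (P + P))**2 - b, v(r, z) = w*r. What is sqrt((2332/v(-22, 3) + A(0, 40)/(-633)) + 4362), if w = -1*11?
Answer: sqrt(211497692241)/6963 ≈ 66.047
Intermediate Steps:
w = -11
v(r, z) = -11*r
A(b, P) = -2 + (-3 + 2*P)**2 - b (A(b, P) = -2 + ((-3 + (P + P))**2 - b) = -2 + ((-3 + 2*P)**2 - b) = -2 + (-3 + 2*P)**2 - b)
sqrt((2332/v(-22, 3) + A(0, 40)/(-633)) + 4362) = sqrt((2332/((-11*(-22))) + (-2 + (-3 + 2*40)**2 - 1*0)/(-633)) + 4362) = sqrt((2332/242 + (-2 + (-3 + 80)**2 + 0)*(-1/633)) + 4362) = sqrt((2332*(1/242) + (-2 + 77**2 + 0)*(-1/633)) + 4362) = sqrt((106/11 + (-2 + 5929 + 0)*(-1/633)) + 4362) = sqrt((106/11 + 5927*(-1/633)) + 4362) = sqrt((106/11 - 5927/633) + 4362) = sqrt(1901/6963 + 4362) = sqrt(30374507/6963) = sqrt(211497692241)/6963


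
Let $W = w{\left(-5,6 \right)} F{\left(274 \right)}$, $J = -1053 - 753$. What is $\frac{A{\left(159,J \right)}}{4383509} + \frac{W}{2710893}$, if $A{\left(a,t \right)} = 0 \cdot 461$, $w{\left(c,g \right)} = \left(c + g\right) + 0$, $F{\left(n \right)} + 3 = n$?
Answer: $\frac{271}{2710893} \approx 9.9967 \cdot 10^{-5}$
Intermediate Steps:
$F{\left(n \right)} = -3 + n$
$w{\left(c,g \right)} = c + g$
$J = -1806$
$A{\left(a,t \right)} = 0$
$W = 271$ ($W = \left(-5 + 6\right) \left(-3 + 274\right) = 1 \cdot 271 = 271$)
$\frac{A{\left(159,J \right)}}{4383509} + \frac{W}{2710893} = \frac{0}{4383509} + \frac{271}{2710893} = 0 \cdot \frac{1}{4383509} + 271 \cdot \frac{1}{2710893} = 0 + \frac{271}{2710893} = \frac{271}{2710893}$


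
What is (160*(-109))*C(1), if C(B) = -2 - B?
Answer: 52320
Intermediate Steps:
(160*(-109))*C(1) = (160*(-109))*(-2 - 1*1) = -17440*(-2 - 1) = -17440*(-3) = 52320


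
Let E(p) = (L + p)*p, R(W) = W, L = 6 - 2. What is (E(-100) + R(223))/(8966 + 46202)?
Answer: 9823/55168 ≈ 0.17806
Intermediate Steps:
L = 4
E(p) = p*(4 + p) (E(p) = (4 + p)*p = p*(4 + p))
(E(-100) + R(223))/(8966 + 46202) = (-100*(4 - 100) + 223)/(8966 + 46202) = (-100*(-96) + 223)/55168 = (9600 + 223)*(1/55168) = 9823*(1/55168) = 9823/55168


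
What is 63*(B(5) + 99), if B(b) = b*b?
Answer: 7812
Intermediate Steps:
B(b) = b²
63*(B(5) + 99) = 63*(5² + 99) = 63*(25 + 99) = 63*124 = 7812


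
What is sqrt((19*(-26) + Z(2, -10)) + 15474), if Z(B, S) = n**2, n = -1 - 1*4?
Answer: sqrt(15005) ≈ 122.49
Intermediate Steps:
n = -5 (n = -1 - 4 = -5)
Z(B, S) = 25 (Z(B, S) = (-5)**2 = 25)
sqrt((19*(-26) + Z(2, -10)) + 15474) = sqrt((19*(-26) + 25) + 15474) = sqrt((-494 + 25) + 15474) = sqrt(-469 + 15474) = sqrt(15005)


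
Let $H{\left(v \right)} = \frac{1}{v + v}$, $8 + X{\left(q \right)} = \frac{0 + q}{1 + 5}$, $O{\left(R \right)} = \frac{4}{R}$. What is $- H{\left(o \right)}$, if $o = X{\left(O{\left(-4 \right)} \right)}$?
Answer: $\frac{3}{49} \approx 0.061224$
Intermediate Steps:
$X{\left(q \right)} = -8 + \frac{q}{6}$ ($X{\left(q \right)} = -8 + \frac{0 + q}{1 + 5} = -8 + \frac{q}{6}$)
$o = - \frac{49}{6}$ ($o = -8 + \frac{4 \frac{1}{-4}}{6} = -8 + \frac{4 \left(- \frac{1}{4}\right)}{6} = -8 + \frac{1}{6} \left(-1\right) = -8 - \frac{1}{6} = - \frac{49}{6} \approx -8.1667$)
$H{\left(v \right)} = \frac{1}{2 v}$
$- H{\left(o \right)} = - \frac{1}{2 \left(- \frac{49}{6}\right)} = - \frac{-6}{2 \cdot 49} = \left(-1\right) \left(- \frac{3}{49}\right) = \frac{3}{49}$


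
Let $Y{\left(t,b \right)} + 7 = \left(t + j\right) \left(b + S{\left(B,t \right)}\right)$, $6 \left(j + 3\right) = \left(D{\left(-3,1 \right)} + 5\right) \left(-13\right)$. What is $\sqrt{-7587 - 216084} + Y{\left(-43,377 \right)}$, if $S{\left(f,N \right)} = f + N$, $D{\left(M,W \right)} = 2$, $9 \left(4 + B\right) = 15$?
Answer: $- \frac{365291}{18} + i \sqrt{223671} \approx -20294.0 + 472.94 i$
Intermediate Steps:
$B = - \frac{7}{3}$ ($B = -4 + \frac{1}{9} \cdot 15 = -4 + \frac{5}{3} = - \frac{7}{3} \approx -2.3333$)
$j = - \frac{109}{6}$ ($j = -3 + \frac{\left(2 + 5\right) \left(-13\right)}{6} = -3 + \frac{7 \left(-13\right)}{6} = -3 + \frac{1}{6} \left(-91\right) = -3 - \frac{91}{6} = - \frac{109}{6} \approx -18.167$)
$S{\left(f,N \right)} = N + f$
$Y{\left(t,b \right)} = -7 + \left(- \frac{109}{6} + t\right) \left(- \frac{7}{3} + b + t\right)$ ($Y{\left(t,b \right)} = -7 + \left(t - \frac{109}{6}\right) \left(b + \left(t - \frac{7}{3}\right)\right) = -7 + \left(- \frac{109}{6} + t\right) \left(b + \left(- \frac{7}{3} + t\right)\right) = -7 + \left(- \frac{109}{6} + t\right) \left(- \frac{7}{3} + b + t\right)$)
$\sqrt{-7587 - 216084} + Y{\left(-43,377 \right)} = \sqrt{-7587 - 216084} + \left(\frac{637}{18} + \left(-43\right)^{2} - \frac{41093}{6} - - \frac{1763}{2} + 377 \left(-43\right)\right) = \sqrt{-223671} + \left(\frac{637}{18} + 1849 - \frac{41093}{6} + \frac{1763}{2} - 16211\right) = i \sqrt{223671} - \frac{365291}{18} = - \frac{365291}{18} + i \sqrt{223671}$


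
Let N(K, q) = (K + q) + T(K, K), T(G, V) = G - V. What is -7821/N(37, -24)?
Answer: -7821/13 ≈ -601.62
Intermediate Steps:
N(K, q) = K + q (N(K, q) = (K + q) + (K - K) = (K + q) + 0 = K + q)
-7821/N(37, -24) = -7821/(37 - 24) = -7821/13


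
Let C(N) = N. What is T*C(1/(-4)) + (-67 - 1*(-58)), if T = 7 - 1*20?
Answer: -23/4 ≈ -5.7500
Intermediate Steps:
T = -13 (T = 7 - 20 = -13)
T*C(1/(-4)) + (-67 - 1*(-58)) = -13/(-4) + (-67 - 1*(-58)) = -13*(-¼) + (-67 + 58) = 13/4 - 9 = -23/4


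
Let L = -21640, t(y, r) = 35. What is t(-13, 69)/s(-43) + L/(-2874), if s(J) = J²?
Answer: 20056475/2657013 ≈ 7.5485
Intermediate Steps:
t(-13, 69)/s(-43) + L/(-2874) = 35/((-43)²) - 21640/(-2874) = 35/1849 - 21640*(-1/2874) = 35*(1/1849) + 10820/1437 = 35/1849 + 10820/1437 = 20056475/2657013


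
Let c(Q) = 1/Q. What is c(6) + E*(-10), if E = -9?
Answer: 541/6 ≈ 90.167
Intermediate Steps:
c(6) + E*(-10) = 1/6 - 9*(-10) = 1/6 + 90 = 541/6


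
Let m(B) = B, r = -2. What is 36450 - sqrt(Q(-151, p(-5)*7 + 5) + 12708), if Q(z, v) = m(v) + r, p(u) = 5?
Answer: 36450 - sqrt(12746) ≈ 36337.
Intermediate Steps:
Q(z, v) = -2 + v (Q(z, v) = v - 2 = -2 + v)
36450 - sqrt(Q(-151, p(-5)*7 + 5) + 12708) = 36450 - sqrt((-2 + (5*7 + 5)) + 12708) = 36450 - sqrt((-2 + (35 + 5)) + 12708) = 36450 - sqrt((-2 + 40) + 12708) = 36450 - sqrt(38 + 12708) = 36450 - sqrt(12746)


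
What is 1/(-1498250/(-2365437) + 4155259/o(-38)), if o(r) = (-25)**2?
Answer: 1478398125/9829939789433 ≈ 0.00015040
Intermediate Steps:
o(r) = 625
1/(-1498250/(-2365437) + 4155259/o(-38)) = 1/(-1498250/(-2365437) + 4155259/625) = 1/(-1498250*(-1/2365437) + 4155259*(1/625)) = 1/(1498250/2365437 + 4155259/625) = 1/(9829939789433/1478398125) = 1478398125/9829939789433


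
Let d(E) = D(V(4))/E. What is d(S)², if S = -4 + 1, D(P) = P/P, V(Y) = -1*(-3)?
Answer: ⅑ ≈ 0.11111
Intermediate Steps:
V(Y) = 3
D(P) = 1
S = -3
d(E) = 1/E
d(S)² = (1/(-3))² = (-⅓)² = ⅑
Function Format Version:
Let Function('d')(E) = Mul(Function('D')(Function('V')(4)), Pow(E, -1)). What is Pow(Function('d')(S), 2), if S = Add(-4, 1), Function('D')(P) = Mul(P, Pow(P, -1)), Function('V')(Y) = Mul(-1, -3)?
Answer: Rational(1, 9) ≈ 0.11111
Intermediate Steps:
Function('V')(Y) = 3
Function('D')(P) = 1
S = -3
Function('d')(E) = Pow(E, -1) (Function('d')(E) = Mul(1, Pow(E, -1)) = Pow(E, -1))
Pow(Function('d')(S), 2) = Pow(Pow(-3, -1), 2) = Pow(Rational(-1, 3), 2) = Rational(1, 9)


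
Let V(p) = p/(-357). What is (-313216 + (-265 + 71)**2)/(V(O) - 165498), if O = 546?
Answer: 1171215/703373 ≈ 1.6651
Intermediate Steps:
V(p) = -p/357 (V(p) = p*(-1/357) = -p/357)
(-313216 + (-265 + 71)**2)/(V(O) - 165498) = (-313216 + (-265 + 71)**2)/(-1/357*546 - 165498) = (-313216 + (-194)**2)/(-26/17 - 165498) = (-313216 + 37636)/(-2813492/17) = -275580*(-17/2813492) = 1171215/703373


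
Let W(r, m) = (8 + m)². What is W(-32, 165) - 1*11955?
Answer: 17974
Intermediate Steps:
W(-32, 165) - 1*11955 = (8 + 165)² - 1*11955 = 173² - 11955 = 29929 - 11955 = 17974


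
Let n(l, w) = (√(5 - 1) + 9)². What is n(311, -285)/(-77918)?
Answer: -121/77918 ≈ -0.0015529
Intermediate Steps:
n(l, w) = 121 (n(l, w) = (√4 + 9)² = (2 + 9)² = 11² = 121)
n(311, -285)/(-77918) = 121/(-77918) = 121*(-1/77918) = -121/77918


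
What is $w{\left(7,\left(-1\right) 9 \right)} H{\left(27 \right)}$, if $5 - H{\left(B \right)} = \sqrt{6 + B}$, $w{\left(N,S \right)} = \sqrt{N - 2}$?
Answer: $\sqrt{5} \left(5 - \sqrt{33}\right) \approx -1.6649$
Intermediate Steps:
$w{\left(N,S \right)} = \sqrt{-2 + N}$
$H{\left(B \right)} = 5 - \sqrt{6 + B}$
$w{\left(7,\left(-1\right) 9 \right)} H{\left(27 \right)} = \sqrt{-2 + 7} \left(5 - \sqrt{6 + 27}\right) = \sqrt{5} \left(5 - \sqrt{33}\right)$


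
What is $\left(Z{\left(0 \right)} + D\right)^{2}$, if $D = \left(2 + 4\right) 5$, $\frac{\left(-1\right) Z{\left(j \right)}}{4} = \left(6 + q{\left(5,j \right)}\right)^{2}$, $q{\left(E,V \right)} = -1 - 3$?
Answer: $196$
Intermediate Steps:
$q{\left(E,V \right)} = -4$ ($q{\left(E,V \right)} = -1 - 3 = -4$)
$Z{\left(j \right)} = -16$ ($Z{\left(j \right)} = - 4 \left(6 - 4\right)^{2} = - 4 \cdot 2^{2} = \left(-4\right) 4 = -16$)
$D = 30$ ($D = 6 \cdot 5 = 30$)
$\left(Z{\left(0 \right)} + D\right)^{2} = \left(-16 + 30\right)^{2} = 14^{2} = 196$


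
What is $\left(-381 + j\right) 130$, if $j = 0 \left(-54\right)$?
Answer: $-49530$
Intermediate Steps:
$j = 0$
$\left(-381 + j\right) 130 = \left(-381 + 0\right) 130 = \left(-381\right) 130 = -49530$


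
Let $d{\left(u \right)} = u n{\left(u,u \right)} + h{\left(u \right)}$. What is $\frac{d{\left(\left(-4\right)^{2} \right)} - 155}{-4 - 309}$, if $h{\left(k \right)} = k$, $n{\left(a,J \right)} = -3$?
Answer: $\frac{187}{313} \approx 0.59744$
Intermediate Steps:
$d{\left(u \right)} = - 2 u$ ($d{\left(u \right)} = u \left(-3\right) + u = - 3 u + u = - 2 u$)
$\frac{d{\left(\left(-4\right)^{2} \right)} - 155}{-4 - 309} = \frac{- 2 \left(-4\right)^{2} - 155}{-4 - 309} = \frac{\left(-2\right) 16 - 155}{-313} = \left(-32 - 155\right) \left(- \frac{1}{313}\right) = \left(-187\right) \left(- \frac{1}{313}\right) = \frac{187}{313}$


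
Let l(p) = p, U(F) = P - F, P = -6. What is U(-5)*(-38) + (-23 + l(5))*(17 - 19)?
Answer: 74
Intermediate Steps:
U(F) = -6 - F
U(-5)*(-38) + (-23 + l(5))*(17 - 19) = (-6 - 1*(-5))*(-38) + (-23 + 5)*(17 - 19) = (-6 + 5)*(-38) - 18*(-2) = -1*(-38) + 36 = 38 + 36 = 74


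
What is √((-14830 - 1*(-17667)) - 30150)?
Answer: I*√27313 ≈ 165.27*I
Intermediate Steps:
√((-14830 - 1*(-17667)) - 30150) = √((-14830 + 17667) - 30150) = √(2837 - 30150) = √(-27313) = I*√27313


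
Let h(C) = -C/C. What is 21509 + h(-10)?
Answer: 21508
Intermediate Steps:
h(C) = -1 (h(C) = -1*1 = -1)
21509 + h(-10) = 21509 - 1 = 21508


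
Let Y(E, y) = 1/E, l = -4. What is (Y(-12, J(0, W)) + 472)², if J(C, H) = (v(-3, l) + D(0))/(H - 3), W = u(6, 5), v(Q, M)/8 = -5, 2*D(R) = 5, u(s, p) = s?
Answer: 32069569/144 ≈ 2.2271e+5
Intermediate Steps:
D(R) = 5/2 (D(R) = (½)*5 = 5/2)
v(Q, M) = -40 (v(Q, M) = 8*(-5) = -40)
W = 6
J(C, H) = -75/(2*(-3 + H)) (J(C, H) = (-40 + 5/2)/(H - 3) = -75/(2*(-3 + H)))
(Y(-12, J(0, W)) + 472)² = (1/(-12) + 472)² = (-1/12 + 472)² = (5663/12)² = 32069569/144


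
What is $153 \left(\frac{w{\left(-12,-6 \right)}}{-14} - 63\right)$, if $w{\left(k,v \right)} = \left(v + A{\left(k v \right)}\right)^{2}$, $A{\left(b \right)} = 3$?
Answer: $- \frac{136323}{14} \approx -9737.4$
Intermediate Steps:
$w{\left(k,v \right)} = \left(3 + v\right)^{2}$ ($w{\left(k,v \right)} = \left(v + 3\right)^{2} = \left(3 + v\right)^{2}$)
$153 \left(\frac{w{\left(-12,-6 \right)}}{-14} - 63\right) = 153 \left(\frac{\left(3 - 6\right)^{2}}{-14} - 63\right) = 153 \left(\left(-3\right)^{2} \left(- \frac{1}{14}\right) - 63\right) = 153 \left(9 \left(- \frac{1}{14}\right) - 63\right) = 153 \left(- \frac{9}{14} - 63\right) = 153 \left(- \frac{891}{14}\right) = - \frac{136323}{14}$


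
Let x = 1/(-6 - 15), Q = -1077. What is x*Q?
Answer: 359/7 ≈ 51.286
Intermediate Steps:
x = -1/21 (x = 1/(-21) = -1/21 ≈ -0.047619)
x*Q = -1/21*(-1077) = 359/7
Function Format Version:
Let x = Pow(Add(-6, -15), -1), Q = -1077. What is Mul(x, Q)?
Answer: Rational(359, 7) ≈ 51.286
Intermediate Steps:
x = Rational(-1, 21) (x = Pow(-21, -1) = Rational(-1, 21) ≈ -0.047619)
Mul(x, Q) = Mul(Rational(-1, 21), -1077) = Rational(359, 7)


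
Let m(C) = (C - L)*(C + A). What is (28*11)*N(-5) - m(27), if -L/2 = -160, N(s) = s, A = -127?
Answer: -30840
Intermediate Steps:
L = 320 (L = -2*(-160) = 320)
m(C) = (-320 + C)*(-127 + C) (m(C) = (C - 1*320)*(C - 127) = (C - 320)*(-127 + C) = (-320 + C)*(-127 + C))
(28*11)*N(-5) - m(27) = (28*11)*(-5) - (40640 + 27² - 447*27) = 308*(-5) - (40640 + 729 - 12069) = -1540 - 1*29300 = -1540 - 29300 = -30840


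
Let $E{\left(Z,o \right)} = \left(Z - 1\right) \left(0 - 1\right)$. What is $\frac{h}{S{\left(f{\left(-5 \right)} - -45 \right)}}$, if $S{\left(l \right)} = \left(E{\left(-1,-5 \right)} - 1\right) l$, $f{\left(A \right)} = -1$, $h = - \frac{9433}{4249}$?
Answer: $- \frac{9433}{186956} \approx -0.050456$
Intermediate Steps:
$h = - \frac{9433}{4249}$ ($h = \left(-9433\right) \frac{1}{4249} = - \frac{9433}{4249} \approx -2.2201$)
$E{\left(Z,o \right)} = 1 - Z$ ($E{\left(Z,o \right)} = \left(-1 + Z\right) \left(-1\right) = 1 - Z$)
$S{\left(l \right)} = l$ ($S{\left(l \right)} = \left(\left(1 - -1\right) - 1\right) l = \left(\left(1 + 1\right) - 1\right) l = \left(2 - 1\right) l = 1 l = l$)
$\frac{h}{S{\left(f{\left(-5 \right)} - -45 \right)}} = - \frac{9433}{4249 \left(-1 - -45\right)} = - \frac{9433}{4249 \left(-1 + 45\right)} = - \frac{9433}{4249 \cdot 44} = \left(- \frac{9433}{4249}\right) \frac{1}{44} = - \frac{9433}{186956}$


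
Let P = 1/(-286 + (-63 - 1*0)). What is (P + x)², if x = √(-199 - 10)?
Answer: (1 - 349*I*√209)²/121801 ≈ -209.0 - 0.082847*I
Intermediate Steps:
x = I*√209 (x = √(-209) = I*√209 ≈ 14.457*I)
P = -1/349 (P = 1/(-286 + (-63 + 0)) = 1/(-286 - 63) = 1/(-349) = -1/349 ≈ -0.0028653)
(P + x)² = (-1/349 + I*√209)²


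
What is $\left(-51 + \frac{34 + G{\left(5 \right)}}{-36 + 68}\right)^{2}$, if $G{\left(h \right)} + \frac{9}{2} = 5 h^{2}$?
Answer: $\frac{8732025}{4096} \approx 2131.8$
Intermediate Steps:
$G{\left(h \right)} = - \frac{9}{2} + 5 h^{2}$
$\left(-51 + \frac{34 + G{\left(5 \right)}}{-36 + 68}\right)^{2} = \left(-51 + \frac{34 - \left(\frac{9}{2} - 5 \cdot 5^{2}\right)}{-36 + 68}\right)^{2} = \left(-51 + \frac{34 + \left(- \frac{9}{2} + 5 \cdot 25\right)}{32}\right)^{2} = \left(-51 + \left(34 + \left(- \frac{9}{2} + 125\right)\right) \frac{1}{32}\right)^{2} = \left(-51 + \left(34 + \frac{241}{2}\right) \frac{1}{32}\right)^{2} = \left(-51 + \frac{309}{2} \cdot \frac{1}{32}\right)^{2} = \left(-51 + \frac{309}{64}\right)^{2} = \left(- \frac{2955}{64}\right)^{2} = \frac{8732025}{4096}$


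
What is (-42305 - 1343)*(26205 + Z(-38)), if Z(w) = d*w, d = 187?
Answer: -833633152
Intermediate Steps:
Z(w) = 187*w
(-42305 - 1343)*(26205 + Z(-38)) = (-42305 - 1343)*(26205 + 187*(-38)) = -43648*(26205 - 7106) = -43648*19099 = -833633152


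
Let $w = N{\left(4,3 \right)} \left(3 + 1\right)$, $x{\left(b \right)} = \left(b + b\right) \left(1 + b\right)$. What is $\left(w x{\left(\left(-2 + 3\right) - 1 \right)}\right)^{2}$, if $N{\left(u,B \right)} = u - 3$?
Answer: $0$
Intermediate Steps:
$N{\left(u,B \right)} = -3 + u$
$x{\left(b \right)} = 2 b \left(1 + b\right)$
$w = 4$ ($w = \left(-3 + 4\right) \left(3 + 1\right) = 1 \cdot 4 = 4$)
$\left(w x{\left(\left(-2 + 3\right) - 1 \right)}\right)^{2} = \left(4 \cdot 2 \left(\left(-2 + 3\right) - 1\right) \left(1 + \left(\left(-2 + 3\right) - 1\right)\right)\right)^{2} = \left(4 \cdot 2 \left(1 - 1\right) \left(1 + \left(1 - 1\right)\right)\right)^{2} = \left(4 \cdot 2 \cdot 0 \left(1 + 0\right)\right)^{2} = \left(4 \cdot 2 \cdot 0 \cdot 1\right)^{2} = \left(4 \cdot 0\right)^{2} = 0^{2} = 0$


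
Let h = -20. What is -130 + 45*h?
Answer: -1030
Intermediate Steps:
-130 + 45*h = -130 + 45*(-20) = -130 - 900 = -1030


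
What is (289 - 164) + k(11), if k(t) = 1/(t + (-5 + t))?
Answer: 2126/17 ≈ 125.06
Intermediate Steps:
k(t) = 1/(-5 + 2*t)
(289 - 164) + k(11) = (289 - 164) + 1/(-5 + 2*11) = 125 + 1/(-5 + 22) = 125 + 1/17 = 2126/17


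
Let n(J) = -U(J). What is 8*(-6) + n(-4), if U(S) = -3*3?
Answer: -39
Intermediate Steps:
U(S) = -9
n(J) = 9 (n(J) = -1*(-9) = 9)
8*(-6) + n(-4) = 8*(-6) + 9 = -48 + 9 = -39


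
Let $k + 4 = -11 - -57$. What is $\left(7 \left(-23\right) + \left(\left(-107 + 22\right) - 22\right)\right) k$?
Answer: $-11256$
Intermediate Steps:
$k = 42$ ($k = -4 - -46 = -4 + \left(-11 + 57\right) = -4 + 46 = 42$)
$\left(7 \left(-23\right) + \left(\left(-107 + 22\right) - 22\right)\right) k = \left(7 \left(-23\right) + \left(\left(-107 + 22\right) - 22\right)\right) 42 = \left(-161 - 107\right) 42 = \left(-268\right) 42 = -11256$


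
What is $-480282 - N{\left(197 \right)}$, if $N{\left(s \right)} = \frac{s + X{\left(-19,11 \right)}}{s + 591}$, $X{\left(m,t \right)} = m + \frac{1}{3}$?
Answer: $- \frac{1135387183}{2364} \approx -4.8028 \cdot 10^{5}$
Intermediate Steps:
$X{\left(m,t \right)} = \frac{1}{3} + m$ ($X{\left(m,t \right)} = m + \frac{1}{3} = \frac{1}{3} + m$)
$N{\left(s \right)} = \frac{- \frac{56}{3} + s}{591 + s}$ ($N{\left(s \right)} = \frac{s + \left(\frac{1}{3} - 19\right)}{s + 591} = \frac{s - \frac{56}{3}}{591 + s} = \frac{- \frac{56}{3} + s}{591 + s}$)
$-480282 - N{\left(197 \right)} = -480282 - \frac{- \frac{56}{3} + 197}{591 + 197} = -480282 - \frac{1}{788} \cdot \frac{535}{3} = -480282 - \frac{535}{2364} = - \frac{1135387183}{2364}$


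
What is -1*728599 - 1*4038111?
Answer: -4766710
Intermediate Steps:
-1*728599 - 1*4038111 = -728599 - 4038111 = -4766710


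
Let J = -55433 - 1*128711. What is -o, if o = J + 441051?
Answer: -256907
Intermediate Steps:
J = -184144 (J = -55433 - 128711 = -184144)
o = 256907 (o = -184144 + 441051 = 256907)
-o = -1*256907 = -256907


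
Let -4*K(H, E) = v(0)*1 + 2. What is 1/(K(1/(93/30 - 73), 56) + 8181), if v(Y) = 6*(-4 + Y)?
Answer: 2/16373 ≈ 0.00012215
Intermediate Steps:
v(Y) = -24 + 6*Y
K(H, E) = 11/2 (K(H, E) = -((-24 + 6*0)*1 + 2)/4 = -((-24 + 0)*1 + 2)/4 = -(-24*1 + 2)/4 = -(-24 + 2)/4 = -¼*(-22) = 11/2)
1/(K(1/(93/30 - 73), 56) + 8181) = 1/(11/2 + 8181) = 1/(16373/2) = 2/16373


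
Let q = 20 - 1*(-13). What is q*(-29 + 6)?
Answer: -759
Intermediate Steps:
q = 33 (q = 20 + 13 = 33)
q*(-29 + 6) = 33*(-29 + 6) = 33*(-23) = -759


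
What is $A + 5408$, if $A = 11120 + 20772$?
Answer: $37300$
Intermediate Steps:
$A = 31892$
$A + 5408 = 31892 + 5408 = 37300$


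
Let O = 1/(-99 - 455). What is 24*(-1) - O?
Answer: -13295/554 ≈ -23.998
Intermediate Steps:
O = -1/554 (O = 1/(-554) = -1/554 ≈ -0.0018051)
24*(-1) - O = 24*(-1) - 1*(-1/554) = -24 + 1/554 = -13295/554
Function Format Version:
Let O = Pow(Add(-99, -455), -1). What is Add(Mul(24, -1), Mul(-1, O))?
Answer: Rational(-13295, 554) ≈ -23.998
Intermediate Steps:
O = Rational(-1, 554) (O = Pow(-554, -1) = Rational(-1, 554) ≈ -0.0018051)
Add(Mul(24, -1), Mul(-1, O)) = Add(Mul(24, -1), Mul(-1, Rational(-1, 554))) = Add(-24, Rational(1, 554)) = Rational(-13295, 554)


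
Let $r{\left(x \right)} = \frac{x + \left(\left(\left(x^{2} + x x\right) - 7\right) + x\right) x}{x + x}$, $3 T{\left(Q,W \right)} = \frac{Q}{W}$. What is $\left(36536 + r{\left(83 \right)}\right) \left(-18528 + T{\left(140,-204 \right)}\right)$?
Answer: $- \frac{246422311213}{306} \approx -8.053 \cdot 10^{8}$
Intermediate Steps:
$T{\left(Q,W \right)} = \frac{Q}{3 W}$ ($T{\left(Q,W \right)} = \frac{Q \frac{1}{W}}{3} = \frac{Q}{3 W}$)
$r{\left(x \right)} = \frac{x + x \left(-7 + x + 2 x^{2}\right)}{2 x}$ ($r{\left(x \right)} = \frac{x + \left(\left(\left(x^{2} + x^{2}\right) - 7\right) + x\right) x}{2 x} = \left(x + \left(\left(2 x^{2} - 7\right) + x\right) x\right) \frac{1}{2 x} = \left(x + \left(\left(-7 + 2 x^{2}\right) + x\right) x\right) \frac{1}{2 x} = \left(x + \left(-7 + x + 2 x^{2}\right) x\right) \frac{1}{2 x} = \left(x + x \left(-7 + x + 2 x^{2}\right)\right) \frac{1}{2 x} = \frac{x + x \left(-7 + x + 2 x^{2}\right)}{2 x}$)
$\left(36536 + r{\left(83 \right)}\right) \left(-18528 + T{\left(140,-204 \right)}\right) = \left(36536 + \left(-3 + 83^{2} + \frac{1}{2} \cdot 83\right)\right) \left(-18528 + \frac{1}{3} \cdot 140 \frac{1}{-204}\right) = \left(36536 + \left(-3 + 6889 + \frac{83}{2}\right)\right) \left(-18528 + \frac{1}{3} \cdot 140 \left(- \frac{1}{204}\right)\right) = \left(36536 + \frac{13855}{2}\right) \left(-18528 - \frac{35}{153}\right) = \frac{86927}{2} \left(- \frac{2834819}{153}\right) = - \frac{246422311213}{306}$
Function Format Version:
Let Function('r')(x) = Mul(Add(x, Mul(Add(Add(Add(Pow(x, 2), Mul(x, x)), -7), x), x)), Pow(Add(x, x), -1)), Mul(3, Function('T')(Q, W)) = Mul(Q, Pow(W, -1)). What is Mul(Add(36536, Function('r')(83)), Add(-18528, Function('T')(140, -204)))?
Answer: Rational(-246422311213, 306) ≈ -8.0530e+8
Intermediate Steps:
Function('T')(Q, W) = Mul(Rational(1, 3), Q, Pow(W, -1)) (Function('T')(Q, W) = Mul(Rational(1, 3), Mul(Q, Pow(W, -1))) = Mul(Rational(1, 3), Q, Pow(W, -1)))
Function('r')(x) = Mul(Rational(1, 2), Pow(x, -1), Add(x, Mul(x, Add(-7, x, Mul(2, Pow(x, 2)))))) (Function('r')(x) = Mul(Add(x, Mul(Add(Add(Add(Pow(x, 2), Pow(x, 2)), -7), x), x)), Pow(Mul(2, x), -1)) = Mul(Add(x, Mul(Add(Add(Mul(2, Pow(x, 2)), -7), x), x)), Mul(Rational(1, 2), Pow(x, -1))) = Mul(Add(x, Mul(Add(Add(-7, Mul(2, Pow(x, 2))), x), x)), Mul(Rational(1, 2), Pow(x, -1))) = Mul(Add(x, Mul(Add(-7, x, Mul(2, Pow(x, 2))), x)), Mul(Rational(1, 2), Pow(x, -1))) = Mul(Add(x, Mul(x, Add(-7, x, Mul(2, Pow(x, 2))))), Mul(Rational(1, 2), Pow(x, -1))) = Mul(Rational(1, 2), Pow(x, -1), Add(x, Mul(x, Add(-7, x, Mul(2, Pow(x, 2)))))))
Mul(Add(36536, Function('r')(83)), Add(-18528, Function('T')(140, -204))) = Mul(Add(36536, Add(-3, Pow(83, 2), Mul(Rational(1, 2), 83))), Add(-18528, Mul(Rational(1, 3), 140, Pow(-204, -1)))) = Mul(Add(36536, Add(-3, 6889, Rational(83, 2))), Add(-18528, Mul(Rational(1, 3), 140, Rational(-1, 204)))) = Mul(Add(36536, Rational(13855, 2)), Add(-18528, Rational(-35, 153))) = Mul(Rational(86927, 2), Rational(-2834819, 153)) = Rational(-246422311213, 306)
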